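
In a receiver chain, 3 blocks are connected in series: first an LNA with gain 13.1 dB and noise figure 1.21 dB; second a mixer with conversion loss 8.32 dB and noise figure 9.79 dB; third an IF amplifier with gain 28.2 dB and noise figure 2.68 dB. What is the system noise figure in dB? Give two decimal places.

3.06 dB

Convert to linear (a loss of L dB is a gain of −L dB): F_i = 10^(NF_i/10), G_i = 10^(G_i,dB/10)
  Stage 1: F_1 = 10^(1.21/10) = 1.321, G_1 = 10^(13.1/10) = 20.42
  Stage 2: F_2 = 10^(9.79/10) = 9.528, G_2 = 10^(−8.32/10) = 0.1472
  Stage 3: F_3 = 10^(2.68/10) = 1.854, G_3 = 10^(28.2/10) = 660.7
Friis cascade:
  F = 1.321 + (9.528 − 1)/20.42 + (1.854 − 1)/3.006 = 2.023
NF = 10 log₁₀(2.023) = 3.06 dB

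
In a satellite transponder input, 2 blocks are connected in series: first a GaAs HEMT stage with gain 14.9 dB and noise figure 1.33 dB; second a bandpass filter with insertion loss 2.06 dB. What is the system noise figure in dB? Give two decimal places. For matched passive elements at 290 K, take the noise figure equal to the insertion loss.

Convert to linear (a loss of L dB is a gain of −L dB): F_i = 10^(NF_i/10), G_i = 10^(G_i,dB/10)
  Stage 1: F_1 = 10^(1.33/10) = 1.358, G_1 = 10^(14.9/10) = 30.90
  Stage 2: F_2 = 10^(2.06/10) = 1.607, G_2 = 10^(−2.06/10) = 0.6223
Friis cascade:
  F = 1.358 + (1.607 − 1)/30.90 = 1.378
NF = 10 log₁₀(1.378) = 1.39 dB

1.39 dB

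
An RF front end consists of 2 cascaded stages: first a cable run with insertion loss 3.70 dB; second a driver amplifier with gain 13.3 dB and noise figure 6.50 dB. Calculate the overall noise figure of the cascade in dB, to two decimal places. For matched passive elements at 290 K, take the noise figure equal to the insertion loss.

10.20 dB

Convert to linear (a loss of L dB is a gain of −L dB): F_i = 10^(NF_i/10), G_i = 10^(G_i,dB/10)
  Stage 1: F_1 = 10^(3.70/10) = 2.344, G_1 = 10^(−3.70/10) = 0.4266
  Stage 2: F_2 = 10^(6.50/10) = 4.467, G_2 = 10^(13.3/10) = 21.38
Friis cascade:
  F = 2.344 + (4.467 − 1)/0.4266 = 10.47
NF = 10 log₁₀(10.47) = 10.20 dB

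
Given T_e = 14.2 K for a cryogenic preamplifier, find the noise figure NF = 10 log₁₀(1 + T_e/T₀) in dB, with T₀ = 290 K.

F = 1 + T_e/T₀ = 1 + 14.2/290 = 1.04897
NF = 10 log₁₀(1.04897) = 0.208 dB

0.208 dB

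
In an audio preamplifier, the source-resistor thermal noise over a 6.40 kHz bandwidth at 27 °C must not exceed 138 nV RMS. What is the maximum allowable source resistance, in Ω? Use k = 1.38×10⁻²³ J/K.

T = 27 °C + 273.15 = 300.15 K
Johnson–Nyquist: V_n = √(4kTRB) ⇒ R = V_n² / (4kTB)
4kTB = 4 × 1.38×10⁻²³ × 300.15 × 6.40×10³ = 1.06×10⁻¹⁶
R = (1.38×10⁻⁷)² / 1.06×10⁻¹⁶ = 1.80×10² Ω = 180 Ω

180 Ω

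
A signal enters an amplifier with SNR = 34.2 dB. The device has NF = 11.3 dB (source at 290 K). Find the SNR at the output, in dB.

By definition F = SNR_in/SNR_out, so in dB: SNR_out = SNR_in − NF
SNR_out = 34.2 − 11.3 = 22.9 dB

22.9 dB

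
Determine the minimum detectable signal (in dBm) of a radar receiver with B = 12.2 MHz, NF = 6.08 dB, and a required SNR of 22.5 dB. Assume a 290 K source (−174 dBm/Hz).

−74.6 dBm

Sensitivity = −174 + 10 log₁₀(B) + NF + SNR_min
= −174 + 70.86 + 6.08 + 22.5
= −74.56 dBm → −74.6 dBm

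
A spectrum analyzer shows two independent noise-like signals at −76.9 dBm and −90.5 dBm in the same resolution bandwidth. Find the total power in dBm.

−76.7 dBm

Convert to linear, add, convert back:
P₁ = 2.04×10⁻¹¹ W, P₂ = 8.91×10⁻¹³ W
P_tot = 2.13×10⁻¹¹ W → 10 log₁₀(P_tot / 10⁻³) = −76.7 dBm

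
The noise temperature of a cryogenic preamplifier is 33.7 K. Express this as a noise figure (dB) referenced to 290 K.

F = 1 + T_e/T₀ = 1 + 33.7/290 = 1.11621
NF = 10 log₁₀(1.11621) = 0.477 dB

0.477 dB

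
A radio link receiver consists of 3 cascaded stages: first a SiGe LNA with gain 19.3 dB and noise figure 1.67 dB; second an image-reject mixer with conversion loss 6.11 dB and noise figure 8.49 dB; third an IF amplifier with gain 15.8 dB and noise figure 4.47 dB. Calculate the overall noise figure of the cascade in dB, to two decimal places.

2.11 dB

Convert to linear (a loss of L dB is a gain of −L dB): F_i = 10^(NF_i/10), G_i = 10^(G_i,dB/10)
  Stage 1: F_1 = 10^(1.67/10) = 1.469, G_1 = 10^(19.3/10) = 85.11
  Stage 2: F_2 = 10^(8.49/10) = 7.063, G_2 = 10^(−6.11/10) = 0.2449
  Stage 3: F_3 = 10^(4.47/10) = 2.799, G_3 = 10^(15.8/10) = 38.02
Friis cascade:
  F = 1.469 + (7.063 − 1)/85.11 + (2.799 − 1)/20.84 = 1.626
NF = 10 log₁₀(1.626) = 2.11 dB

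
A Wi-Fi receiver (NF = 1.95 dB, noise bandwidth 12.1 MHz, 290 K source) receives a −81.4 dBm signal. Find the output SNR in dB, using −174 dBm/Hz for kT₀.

19.8 dB

Noise floor: N = −174 + 10 log₁₀(B) + NF
10 log₁₀(1.21×10⁷) = 70.83 dB
N = −174 + 70.83 + 1.95 = −101.22 dBm
SNR = P_sig − N = −81.4 − (−101.22) = 19.82 dB → 19.8 dB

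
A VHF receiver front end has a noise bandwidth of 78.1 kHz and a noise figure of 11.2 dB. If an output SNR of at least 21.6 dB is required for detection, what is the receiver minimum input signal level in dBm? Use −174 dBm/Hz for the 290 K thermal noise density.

Sensitivity = −174 + 10 log₁₀(B) + NF + SNR_min
= −174 + 48.93 + 11.2 + 21.6
= −92.27 dBm → −92.3 dBm

−92.3 dBm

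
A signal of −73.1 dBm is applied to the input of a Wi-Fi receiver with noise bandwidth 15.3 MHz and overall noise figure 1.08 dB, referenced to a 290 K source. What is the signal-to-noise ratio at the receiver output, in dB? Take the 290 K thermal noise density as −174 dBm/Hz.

Noise floor: N = −174 + 10 log₁₀(B) + NF
10 log₁₀(1.53×10⁷) = 71.85 dB
N = −174 + 71.85 + 1.08 = −101.07 dBm
SNR = P_sig − N = −73.1 − (−101.07) = 27.97 dB → 28.0 dB

28.0 dB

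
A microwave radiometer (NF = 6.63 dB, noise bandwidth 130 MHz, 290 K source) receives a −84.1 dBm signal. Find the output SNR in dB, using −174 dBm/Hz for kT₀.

Noise floor: N = −174 + 10 log₁₀(B) + NF
10 log₁₀(1.30×10⁸) = 81.14 dB
N = −174 + 81.14 + 6.63 = −86.23 dBm
SNR = P_sig − N = −84.1 − (−86.23) = 2.13 dB → 2.1 dB

2.1 dB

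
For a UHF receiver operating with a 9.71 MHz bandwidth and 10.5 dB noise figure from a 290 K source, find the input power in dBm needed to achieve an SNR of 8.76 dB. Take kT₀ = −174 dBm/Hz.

Sensitivity = −174 + 10 log₁₀(B) + NF + SNR_min
= −174 + 69.87 + 10.5 + 8.76
= −84.87 dBm → −84.9 dBm

−84.9 dBm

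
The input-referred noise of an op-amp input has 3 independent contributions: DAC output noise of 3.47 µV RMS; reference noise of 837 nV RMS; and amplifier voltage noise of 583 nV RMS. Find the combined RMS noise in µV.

Uncorrelated sources add in power (mean-square): V_tot = √(ΣV_i²)
V_tot = √[(3.47×10⁻⁶)² + (8.37×10⁻⁷)² + (5.83×10⁻⁷)²] = 3.62×10⁻⁶ V = 3.62 µV

3.62 µV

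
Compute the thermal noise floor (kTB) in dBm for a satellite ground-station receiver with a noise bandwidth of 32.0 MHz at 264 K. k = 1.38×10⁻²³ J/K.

−99.3 dBm

P_n = kTB = 1.38×10⁻²³ × 264 × 3.20×10⁷ = 1.17×10⁻¹³ W
In dBm: 10 log₁₀(1.17×10⁻¹³ / 10⁻³) = −99.3 dBm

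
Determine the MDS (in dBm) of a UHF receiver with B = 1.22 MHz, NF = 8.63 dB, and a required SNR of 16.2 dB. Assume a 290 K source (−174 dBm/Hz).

−88.3 dBm

Sensitivity = −174 + 10 log₁₀(B) + NF + SNR_min
= −174 + 60.86 + 8.63 + 16.2
= −88.31 dBm → −88.3 dBm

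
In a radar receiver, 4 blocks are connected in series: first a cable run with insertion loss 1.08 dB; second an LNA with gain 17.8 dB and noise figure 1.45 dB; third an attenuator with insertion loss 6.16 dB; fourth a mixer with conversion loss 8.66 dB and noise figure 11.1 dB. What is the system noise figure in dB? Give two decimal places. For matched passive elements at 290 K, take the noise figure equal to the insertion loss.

Convert to linear (a loss of L dB is a gain of −L dB): F_i = 10^(NF_i/10), G_i = 10^(G_i,dB/10)
  Stage 1: F_1 = 10^(1.08/10) = 1.282, G_1 = 10^(−1.08/10) = 0.7798
  Stage 2: F_2 = 10^(1.45/10) = 1.396, G_2 = 10^(17.8/10) = 60.26
  Stage 3: F_3 = 10^(6.16/10) = 4.130, G_3 = 10^(−6.16/10) = 0.2421
  Stage 4: F_4 = 10^(11.1/10) = 12.88, G_4 = 10^(−8.66/10) = 0.1361
Friis cascade:
  F = 1.282 + (1.396 − 1)/0.7798 + (4.130 − 1)/46.99 + (12.88 − 1)/11.38 = 2.902
NF = 10 log₁₀(2.902) = 4.63 dB

4.63 dB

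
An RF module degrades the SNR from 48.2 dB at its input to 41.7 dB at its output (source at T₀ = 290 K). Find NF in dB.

NF (dB) = SNR_in(dB) − SNR_out(dB) when the source is at T₀
NF = 48.2 − 41.7 = 6.5 dB

6.5 dB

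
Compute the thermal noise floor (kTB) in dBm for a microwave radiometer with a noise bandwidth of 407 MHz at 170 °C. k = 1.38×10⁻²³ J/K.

T = 170 °C + 273.15 = 443.15 K
P_n = kTB = 1.38×10⁻²³ × 443.15 × 4.07×10⁸ = 2.49×10⁻¹² W
In dBm: 10 log₁₀(2.49×10⁻¹² / 10⁻³) = −86.0 dBm

−86.0 dBm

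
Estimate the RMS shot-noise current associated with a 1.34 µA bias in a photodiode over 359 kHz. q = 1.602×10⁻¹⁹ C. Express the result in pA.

I_n = √(2qI·B)
2qI·B = 2 × 1.602×10⁻¹⁹ × 1.34×10⁻⁶ × 3.59×10⁵ = 1.54×10⁻¹⁹ A²
I_n = √(1.54×10⁻¹⁹) = 3.93×10⁻¹⁰ A = 393 pA

393 pA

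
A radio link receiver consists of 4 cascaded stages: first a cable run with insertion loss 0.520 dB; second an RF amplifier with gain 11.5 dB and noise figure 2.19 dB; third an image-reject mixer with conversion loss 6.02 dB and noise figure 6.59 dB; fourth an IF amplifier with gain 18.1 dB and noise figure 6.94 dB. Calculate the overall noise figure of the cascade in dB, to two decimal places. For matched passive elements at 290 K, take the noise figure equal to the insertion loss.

5.33 dB

Convert to linear (a loss of L dB is a gain of −L dB): F_i = 10^(NF_i/10), G_i = 10^(G_i,dB/10)
  Stage 1: F_1 = 10^(0.520/10) = 1.127, G_1 = 10^(−0.520/10) = 0.8872
  Stage 2: F_2 = 10^(2.19/10) = 1.656, G_2 = 10^(11.5/10) = 14.13
  Stage 3: F_3 = 10^(6.59/10) = 4.560, G_3 = 10^(−6.02/10) = 0.2500
  Stage 4: F_4 = 10^(6.94/10) = 4.943, G_4 = 10^(18.1/10) = 64.57
Friis cascade:
  F = 1.127 + (1.656 − 1)/0.8872 + (4.560 − 1)/12.53 + (4.943 − 1)/3.133 = 3.409
NF = 10 log₁₀(3.409) = 5.33 dB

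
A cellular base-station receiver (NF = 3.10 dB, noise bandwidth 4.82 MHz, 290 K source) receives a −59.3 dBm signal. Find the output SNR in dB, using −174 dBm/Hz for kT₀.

Noise floor: N = −174 + 10 log₁₀(B) + NF
10 log₁₀(4.82×10⁶) = 66.83 dB
N = −174 + 66.83 + 3.10 = −104.07 dBm
SNR = P_sig − N = −59.3 − (−104.07) = 44.77 dB → 44.8 dB

44.8 dB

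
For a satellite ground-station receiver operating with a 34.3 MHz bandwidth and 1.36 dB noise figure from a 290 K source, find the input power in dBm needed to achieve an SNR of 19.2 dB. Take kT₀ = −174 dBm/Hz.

Sensitivity = −174 + 10 log₁₀(B) + NF + SNR_min
= −174 + 75.35 + 1.36 + 19.2
= −78.09 dBm → −78.1 dBm

−78.1 dBm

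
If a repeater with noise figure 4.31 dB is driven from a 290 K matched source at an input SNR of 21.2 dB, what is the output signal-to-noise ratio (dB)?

16.89 dB

By definition F = SNR_in/SNR_out, so in dB: SNR_out = SNR_in − NF
SNR_out = 21.2 − 4.31 = 16.89 dB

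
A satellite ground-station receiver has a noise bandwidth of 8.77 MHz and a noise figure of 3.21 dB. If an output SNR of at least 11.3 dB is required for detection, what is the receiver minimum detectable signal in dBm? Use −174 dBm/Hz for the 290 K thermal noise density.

−90.1 dBm

Sensitivity = −174 + 10 log₁₀(B) + NF + SNR_min
= −174 + 69.43 + 3.21 + 11.3
= −90.06 dBm → −90.1 dBm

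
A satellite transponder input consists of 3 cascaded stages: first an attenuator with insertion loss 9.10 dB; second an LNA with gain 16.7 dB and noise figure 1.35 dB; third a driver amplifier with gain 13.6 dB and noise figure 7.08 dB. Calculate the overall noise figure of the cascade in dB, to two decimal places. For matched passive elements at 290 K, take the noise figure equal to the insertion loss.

Convert to linear (a loss of L dB is a gain of −L dB): F_i = 10^(NF_i/10), G_i = 10^(G_i,dB/10)
  Stage 1: F_1 = 10^(9.10/10) = 8.128, G_1 = 10^(−9.10/10) = 0.1230
  Stage 2: F_2 = 10^(1.35/10) = 1.365, G_2 = 10^(16.7/10) = 46.77
  Stage 3: F_3 = 10^(7.08/10) = 5.105, G_3 = 10^(13.6/10) = 22.91
Friis cascade:
  F = 8.128 + (1.365 − 1)/0.1230 + (5.105 − 1)/5.754 = 11.81
NF = 10 log₁₀(11.81) = 10.72 dB

10.72 dB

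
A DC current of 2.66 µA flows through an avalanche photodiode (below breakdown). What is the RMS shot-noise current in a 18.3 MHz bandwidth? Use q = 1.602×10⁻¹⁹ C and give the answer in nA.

3.95 nA

I_n = √(2qI·B)
2qI·B = 2 × 1.602×10⁻¹⁹ × 2.66×10⁻⁶ × 1.83×10⁷ = 1.56×10⁻¹⁷ A²
I_n = √(1.56×10⁻¹⁷) = 3.95×10⁻⁹ A = 3.95 nA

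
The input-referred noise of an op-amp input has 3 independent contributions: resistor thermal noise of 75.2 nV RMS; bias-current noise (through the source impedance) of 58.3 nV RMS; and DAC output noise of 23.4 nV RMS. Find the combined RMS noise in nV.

98.0 nV

Uncorrelated sources add in power (mean-square): V_tot = √(ΣV_i²)
V_tot = √[(7.52×10⁻⁸)² + (5.83×10⁻⁸)² + (2.34×10⁻⁸)²] = 9.80×10⁻⁸ V = 98.0 nV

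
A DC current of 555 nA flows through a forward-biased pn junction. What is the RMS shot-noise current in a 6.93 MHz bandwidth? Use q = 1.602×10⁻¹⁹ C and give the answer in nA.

I_n = √(2qI·B)
2qI·B = 2 × 1.602×10⁻¹⁹ × 5.55×10⁻⁷ × 6.93×10⁶ = 1.23×10⁻¹⁸ A²
I_n = √(1.23×10⁻¹⁸) = 1.11×10⁻⁹ A = 1.11 nA

1.11 nA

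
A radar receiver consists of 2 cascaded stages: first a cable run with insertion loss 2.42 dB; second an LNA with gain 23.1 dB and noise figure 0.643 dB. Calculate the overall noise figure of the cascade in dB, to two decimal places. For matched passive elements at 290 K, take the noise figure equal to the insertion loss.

3.06 dB

Convert to linear (a loss of L dB is a gain of −L dB): F_i = 10^(NF_i/10), G_i = 10^(G_i,dB/10)
  Stage 1: F_1 = 10^(2.42/10) = 1.746, G_1 = 10^(−2.42/10) = 0.5728
  Stage 2: F_2 = 10^(0.643/10) = 1.160, G_2 = 10^(23.1/10) = 204.2
Friis cascade:
  F = 1.746 + (1.160 − 1)/0.5728 = 2.024
NF = 10 log₁₀(2.024) = 3.06 dB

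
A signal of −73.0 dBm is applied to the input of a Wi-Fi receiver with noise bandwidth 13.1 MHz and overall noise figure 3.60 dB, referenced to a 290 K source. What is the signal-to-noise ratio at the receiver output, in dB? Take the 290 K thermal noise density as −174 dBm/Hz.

Noise floor: N = −174 + 10 log₁₀(B) + NF
10 log₁₀(1.31×10⁷) = 71.17 dB
N = −174 + 71.17 + 3.60 = −99.23 dBm
SNR = P_sig − N = −73.0 − (−99.23) = 26.23 dB → 26.2 dB

26.2 dB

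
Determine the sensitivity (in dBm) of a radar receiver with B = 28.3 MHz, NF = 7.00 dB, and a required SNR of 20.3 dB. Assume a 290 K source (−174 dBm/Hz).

−72.2 dBm

Sensitivity = −174 + 10 log₁₀(B) + NF + SNR_min
= −174 + 74.52 + 7.00 + 20.3
= −72.18 dBm → −72.2 dBm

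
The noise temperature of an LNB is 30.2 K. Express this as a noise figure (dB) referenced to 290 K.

0.430 dB

F = 1 + T_e/T₀ = 1 + 30.2/290 = 1.10414
NF = 10 log₁₀(1.10414) = 0.430 dB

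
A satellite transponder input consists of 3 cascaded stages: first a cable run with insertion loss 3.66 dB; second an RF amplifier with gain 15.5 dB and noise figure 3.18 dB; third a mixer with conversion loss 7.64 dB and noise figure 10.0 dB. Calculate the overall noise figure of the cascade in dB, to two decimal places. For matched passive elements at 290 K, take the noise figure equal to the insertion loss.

7.34 dB

Convert to linear (a loss of L dB is a gain of −L dB): F_i = 10^(NF_i/10), G_i = 10^(G_i,dB/10)
  Stage 1: F_1 = 10^(3.66/10) = 2.323, G_1 = 10^(−3.66/10) = 0.4305
  Stage 2: F_2 = 10^(3.18/10) = 2.080, G_2 = 10^(15.5/10) = 35.48
  Stage 3: F_3 = 10^(10.0/10) = 10.00, G_3 = 10^(−7.64/10) = 0.1722
Friis cascade:
  F = 2.323 + (2.080 − 1)/0.4305 + (10.00 − 1)/15.28 = 5.420
NF = 10 log₁₀(5.420) = 7.34 dB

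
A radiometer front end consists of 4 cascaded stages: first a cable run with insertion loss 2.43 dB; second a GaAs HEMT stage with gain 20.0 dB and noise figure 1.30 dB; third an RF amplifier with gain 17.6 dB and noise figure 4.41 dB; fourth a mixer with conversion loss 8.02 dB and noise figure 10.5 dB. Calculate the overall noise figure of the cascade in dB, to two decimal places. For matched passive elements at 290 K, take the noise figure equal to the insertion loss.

3.79 dB

Convert to linear (a loss of L dB is a gain of −L dB): F_i = 10^(NF_i/10), G_i = 10^(G_i,dB/10)
  Stage 1: F_1 = 10^(2.43/10) = 1.750, G_1 = 10^(−2.43/10) = 0.5715
  Stage 2: F_2 = 10^(1.30/10) = 1.349, G_2 = 10^(20.0/10) = 100.0
  Stage 3: F_3 = 10^(4.41/10) = 2.761, G_3 = 10^(17.6/10) = 57.54
  Stage 4: F_4 = 10^(10.5/10) = 11.22, G_4 = 10^(−8.02/10) = 0.1578
Friis cascade:
  F = 1.750 + (1.349 − 1)/0.5715 + (2.761 − 1)/57.15 + (11.22 − 1)/3289 = 2.394
NF = 10 log₁₀(2.394) = 3.79 dB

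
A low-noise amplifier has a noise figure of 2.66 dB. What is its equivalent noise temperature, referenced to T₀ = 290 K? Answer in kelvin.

245 K

F = 10^(2.66/10) = 1.84502
T_e = (F − 1)·T₀ = (1.84502 − 1) × 290 = 245 K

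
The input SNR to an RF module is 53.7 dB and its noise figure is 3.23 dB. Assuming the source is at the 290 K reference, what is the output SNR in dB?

By definition F = SNR_in/SNR_out, so in dB: SNR_out = SNR_in − NF
SNR_out = 53.7 − 3.23 = 50.47 dB

50.47 dB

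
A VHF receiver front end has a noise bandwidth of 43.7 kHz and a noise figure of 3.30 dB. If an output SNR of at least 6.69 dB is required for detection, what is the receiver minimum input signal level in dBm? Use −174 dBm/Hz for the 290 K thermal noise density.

Sensitivity = −174 + 10 log₁₀(B) + NF + SNR_min
= −174 + 46.4 + 3.30 + 6.69
= −117.61 dBm → −117.6 dBm

−117.6 dBm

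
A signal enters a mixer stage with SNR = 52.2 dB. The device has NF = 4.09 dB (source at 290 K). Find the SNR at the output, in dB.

48.11 dB

By definition F = SNR_in/SNR_out, so in dB: SNR_out = SNR_in − NF
SNR_out = 52.2 − 4.09 = 48.11 dB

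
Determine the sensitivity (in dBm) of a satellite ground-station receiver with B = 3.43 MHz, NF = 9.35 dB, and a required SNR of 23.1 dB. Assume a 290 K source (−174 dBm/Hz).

Sensitivity = −174 + 10 log₁₀(B) + NF + SNR_min
= −174 + 65.35 + 9.35 + 23.1
= −76.20 dBm → −76.2 dBm

−76.2 dBm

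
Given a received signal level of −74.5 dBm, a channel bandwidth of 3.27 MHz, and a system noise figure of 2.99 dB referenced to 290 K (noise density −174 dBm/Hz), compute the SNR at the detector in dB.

31.4 dB

Noise floor: N = −174 + 10 log₁₀(B) + NF
10 log₁₀(3.27×10⁶) = 65.15 dB
N = −174 + 65.15 + 2.99 = −105.86 dBm
SNR = P_sig − N = −74.5 − (−105.86) = 31.36 dB → 31.4 dB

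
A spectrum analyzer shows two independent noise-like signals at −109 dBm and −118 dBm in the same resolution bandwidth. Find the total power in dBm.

−108.5 dBm

Convert to linear, add, convert back:
P₁ = 1.26×10⁻¹⁴ W, P₂ = 1.58×10⁻¹⁵ W
P_tot = 1.42×10⁻¹⁴ W → 10 log₁₀(P_tot / 10⁻³) = −108.5 dBm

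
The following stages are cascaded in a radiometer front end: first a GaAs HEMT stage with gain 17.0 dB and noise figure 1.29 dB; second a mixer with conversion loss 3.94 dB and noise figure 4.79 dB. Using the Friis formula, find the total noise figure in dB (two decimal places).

Convert to linear (a loss of L dB is a gain of −L dB): F_i = 10^(NF_i/10), G_i = 10^(G_i,dB/10)
  Stage 1: F_1 = 10^(1.29/10) = 1.346, G_1 = 10^(17.0/10) = 50.12
  Stage 2: F_2 = 10^(4.79/10) = 3.013, G_2 = 10^(−3.94/10) = 0.4036
Friis cascade:
  F = 1.346 + (3.013 − 1)/50.12 = 1.386
NF = 10 log₁₀(1.386) = 1.42 dB

1.42 dB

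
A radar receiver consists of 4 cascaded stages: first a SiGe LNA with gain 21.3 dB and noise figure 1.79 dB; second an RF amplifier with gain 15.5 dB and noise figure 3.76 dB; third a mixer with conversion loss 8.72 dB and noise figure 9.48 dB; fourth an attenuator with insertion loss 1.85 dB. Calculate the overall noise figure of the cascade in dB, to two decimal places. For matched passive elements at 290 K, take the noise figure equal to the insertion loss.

Convert to linear (a loss of L dB is a gain of −L dB): F_i = 10^(NF_i/10), G_i = 10^(G_i,dB/10)
  Stage 1: F_1 = 10^(1.79/10) = 1.510, G_1 = 10^(21.3/10) = 134.9
  Stage 2: F_2 = 10^(3.76/10) = 2.377, G_2 = 10^(15.5/10) = 35.48
  Stage 3: F_3 = 10^(9.48/10) = 8.872, G_3 = 10^(−8.72/10) = 0.1343
  Stage 4: F_4 = 10^(1.85/10) = 1.531, G_4 = 10^(−1.85/10) = 0.6531
Friis cascade:
  F = 1.510 + (2.377 − 1)/134.9 + (8.872 − 1)/4786 + (1.531 − 1)/642.7 = 1.523
NF = 10 log₁₀(1.523) = 1.83 dB

1.83 dB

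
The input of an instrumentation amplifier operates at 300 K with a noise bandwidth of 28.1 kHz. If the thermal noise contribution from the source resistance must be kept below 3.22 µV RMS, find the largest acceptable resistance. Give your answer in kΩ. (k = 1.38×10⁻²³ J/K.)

22.3 kΩ

Johnson–Nyquist: V_n = √(4kTRB) ⇒ R = V_n² / (4kTB)
4kTB = 4 × 1.38×10⁻²³ × 300 × 2.81×10⁴ = 4.65×10⁻¹⁶
R = (3.22×10⁻⁶)² / 4.65×10⁻¹⁶ = 2.23×10⁴ Ω = 22.3 kΩ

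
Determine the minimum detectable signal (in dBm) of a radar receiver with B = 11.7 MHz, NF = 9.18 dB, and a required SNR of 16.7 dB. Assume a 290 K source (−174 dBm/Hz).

−77.4 dBm

Sensitivity = −174 + 10 log₁₀(B) + NF + SNR_min
= −174 + 70.68 + 9.18 + 16.7
= −77.44 dBm → −77.4 dBm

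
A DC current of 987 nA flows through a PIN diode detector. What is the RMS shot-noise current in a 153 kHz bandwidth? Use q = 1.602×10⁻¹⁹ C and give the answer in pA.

I_n = √(2qI·B)
2qI·B = 2 × 1.602×10⁻¹⁹ × 9.87×10⁻⁷ × 1.53×10⁵ = 4.84×10⁻²⁰ A²
I_n = √(4.84×10⁻²⁰) = 2.20×10⁻¹⁰ A = 220 pA

220 pA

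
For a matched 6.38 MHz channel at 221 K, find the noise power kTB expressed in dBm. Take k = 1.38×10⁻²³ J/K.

−107.1 dBm

P_n = kTB = 1.38×10⁻²³ × 221 × 6.38×10⁶ = 1.95×10⁻¹⁴ W
In dBm: 10 log₁₀(1.95×10⁻¹⁴ / 10⁻³) = −107.1 dBm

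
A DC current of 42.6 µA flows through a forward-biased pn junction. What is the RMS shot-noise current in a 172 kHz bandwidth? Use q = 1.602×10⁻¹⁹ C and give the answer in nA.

I_n = √(2qI·B)
2qI·B = 2 × 1.602×10⁻¹⁹ × 4.26×10⁻⁵ × 1.72×10⁵ = 2.35×10⁻¹⁸ A²
I_n = √(2.35×10⁻¹⁸) = 1.53×10⁻⁹ A = 1.53 nA

1.53 nA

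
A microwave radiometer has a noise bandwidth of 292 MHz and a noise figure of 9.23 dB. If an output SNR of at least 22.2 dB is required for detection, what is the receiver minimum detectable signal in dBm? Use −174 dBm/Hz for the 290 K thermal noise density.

−57.9 dBm

Sensitivity = −174 + 10 log₁₀(B) + NF + SNR_min
= −174 + 84.65 + 9.23 + 22.2
= −57.92 dBm → −57.9 dBm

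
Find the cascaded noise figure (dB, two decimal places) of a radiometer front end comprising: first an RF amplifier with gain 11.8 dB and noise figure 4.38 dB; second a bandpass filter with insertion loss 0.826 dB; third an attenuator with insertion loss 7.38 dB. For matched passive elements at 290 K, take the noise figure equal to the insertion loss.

4.93 dB

Convert to linear (a loss of L dB is a gain of −L dB): F_i = 10^(NF_i/10), G_i = 10^(G_i,dB/10)
  Stage 1: F_1 = 10^(4.38/10) = 2.742, G_1 = 10^(11.8/10) = 15.14
  Stage 2: F_2 = 10^(0.826/10) = 1.209, G_2 = 10^(−0.826/10) = 0.8268
  Stage 3: F_3 = 10^(7.38/10) = 5.470, G_3 = 10^(−7.38/10) = 0.1828
Friis cascade:
  F = 2.742 + (1.209 − 1)/15.14 + (5.470 − 1)/12.51 = 3.113
NF = 10 log₁₀(3.113) = 4.93 dB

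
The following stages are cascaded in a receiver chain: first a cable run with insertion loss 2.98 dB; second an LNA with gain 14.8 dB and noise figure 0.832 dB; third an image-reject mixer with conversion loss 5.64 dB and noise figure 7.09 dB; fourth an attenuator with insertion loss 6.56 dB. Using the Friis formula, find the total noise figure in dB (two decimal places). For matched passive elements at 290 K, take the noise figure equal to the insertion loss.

5.47 dB

Convert to linear (a loss of L dB is a gain of −L dB): F_i = 10^(NF_i/10), G_i = 10^(G_i,dB/10)
  Stage 1: F_1 = 10^(2.98/10) = 1.986, G_1 = 10^(−2.98/10) = 0.5035
  Stage 2: F_2 = 10^(0.832/10) = 1.211, G_2 = 10^(14.8/10) = 30.20
  Stage 3: F_3 = 10^(7.09/10) = 5.117, G_3 = 10^(−5.64/10) = 0.2729
  Stage 4: F_4 = 10^(6.56/10) = 4.529, G_4 = 10^(−6.56/10) = 0.2208
Friis cascade:
  F = 1.986 + (1.211 − 1)/0.5035 + (5.117 − 1)/15.21 + (4.529 − 1)/4.150 = 3.527
NF = 10 log₁₀(3.527) = 5.47 dB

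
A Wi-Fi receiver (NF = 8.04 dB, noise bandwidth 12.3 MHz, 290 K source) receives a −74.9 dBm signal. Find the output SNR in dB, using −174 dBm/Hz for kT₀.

Noise floor: N = −174 + 10 log₁₀(B) + NF
10 log₁₀(1.23×10⁷) = 70.9 dB
N = −174 + 70.9 + 8.04 = −95.06 dBm
SNR = P_sig − N = −74.9 − (−95.06) = 20.16 dB → 20.2 dB

20.2 dB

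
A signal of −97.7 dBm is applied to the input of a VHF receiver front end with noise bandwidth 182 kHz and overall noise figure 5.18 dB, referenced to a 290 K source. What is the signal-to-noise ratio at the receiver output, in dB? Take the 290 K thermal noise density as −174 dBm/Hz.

Noise floor: N = −174 + 10 log₁₀(B) + NF
10 log₁₀(1.82×10⁵) = 52.6 dB
N = −174 + 52.6 + 5.18 = −116.22 dBm
SNR = P_sig − N = −97.7 − (−116.22) = 18.52 dB → 18.5 dB

18.5 dB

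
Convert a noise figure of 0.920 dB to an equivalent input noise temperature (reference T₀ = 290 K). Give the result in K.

68.4 K

F = 10^(0.920/10) = 1.23595
T_e = (F − 1)·T₀ = (1.23595 − 1) × 290 = 68.4 K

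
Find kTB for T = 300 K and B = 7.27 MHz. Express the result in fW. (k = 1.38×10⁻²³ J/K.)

P_n = kTB = 1.38×10⁻²³ × 300 × 7.27×10⁶ = 3.01×10⁻¹⁴ W = 30.1 fW

30.1 fW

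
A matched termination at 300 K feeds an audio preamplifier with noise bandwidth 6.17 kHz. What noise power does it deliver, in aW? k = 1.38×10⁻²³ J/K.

25.5 aW

P_n = kTB = 1.38×10⁻²³ × 300 × 6.17×10³ = 2.55×10⁻¹⁷ W = 25.5 aW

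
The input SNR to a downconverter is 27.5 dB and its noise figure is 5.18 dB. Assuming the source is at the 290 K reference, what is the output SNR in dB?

22.32 dB

By definition F = SNR_in/SNR_out, so in dB: SNR_out = SNR_in − NF
SNR_out = 27.5 − 5.18 = 22.32 dB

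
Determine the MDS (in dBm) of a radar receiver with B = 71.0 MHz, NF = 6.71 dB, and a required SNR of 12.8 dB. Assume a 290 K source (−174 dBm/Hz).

Sensitivity = −174 + 10 log₁₀(B) + NF + SNR_min
= −174 + 78.51 + 6.71 + 12.8
= −75.98 dBm → −76.0 dBm

−76.0 dBm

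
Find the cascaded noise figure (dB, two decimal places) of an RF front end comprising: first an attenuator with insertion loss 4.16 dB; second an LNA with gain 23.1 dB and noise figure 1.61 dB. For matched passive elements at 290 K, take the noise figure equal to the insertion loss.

Convert to linear (a loss of L dB is a gain of −L dB): F_i = 10^(NF_i/10), G_i = 10^(G_i,dB/10)
  Stage 1: F_1 = 10^(4.16/10) = 2.606, G_1 = 10^(−4.16/10) = 0.3837
  Stage 2: F_2 = 10^(1.61/10) = 1.449, G_2 = 10^(23.1/10) = 204.2
Friis cascade:
  F = 2.606 + (1.449 − 1)/0.3837 = 3.776
NF = 10 log₁₀(3.776) = 5.77 dB

5.77 dB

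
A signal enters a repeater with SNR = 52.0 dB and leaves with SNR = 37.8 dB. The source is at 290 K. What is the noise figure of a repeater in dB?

NF (dB) = SNR_in(dB) − SNR_out(dB) when the source is at T₀
NF = 52.0 − 37.8 = 14.2 dB

14.2 dB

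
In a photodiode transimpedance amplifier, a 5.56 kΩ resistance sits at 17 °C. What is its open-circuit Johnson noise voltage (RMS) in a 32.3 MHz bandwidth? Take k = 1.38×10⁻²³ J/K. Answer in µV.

53.6 µV

T = 17 °C + 273.15 = 290.15 K
V_n = √(4kTRB)
4kTRB = 4 × 1.38×10⁻²³ × 290.15 × 5.56×10³ × 3.23×10⁷ = 2.88×10⁻⁹ V²
V_n = √(2.88×10⁻⁹) = 5.36×10⁻⁵ V = 53.6 µV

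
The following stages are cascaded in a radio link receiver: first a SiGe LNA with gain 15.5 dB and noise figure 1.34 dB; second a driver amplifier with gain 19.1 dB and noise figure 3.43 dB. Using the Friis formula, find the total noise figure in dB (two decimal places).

Convert to linear (a loss of L dB is a gain of −L dB): F_i = 10^(NF_i/10), G_i = 10^(G_i,dB/10)
  Stage 1: F_1 = 10^(1.34/10) = 1.361, G_1 = 10^(15.5/10) = 35.48
  Stage 2: F_2 = 10^(3.43/10) = 2.203, G_2 = 10^(19.1/10) = 81.28
Friis cascade:
  F = 1.361 + (2.203 − 1)/35.48 = 1.395
NF = 10 log₁₀(1.395) = 1.45 dB

1.45 dB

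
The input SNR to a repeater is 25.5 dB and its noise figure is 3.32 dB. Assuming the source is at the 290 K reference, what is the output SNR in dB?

22.18 dB

By definition F = SNR_in/SNR_out, so in dB: SNR_out = SNR_in − NF
SNR_out = 25.5 − 3.32 = 22.18 dB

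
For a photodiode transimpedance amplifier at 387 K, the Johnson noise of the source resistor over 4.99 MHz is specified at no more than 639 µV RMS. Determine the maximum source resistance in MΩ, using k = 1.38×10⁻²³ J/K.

3.83 MΩ

Johnson–Nyquist: V_n = √(4kTRB) ⇒ R = V_n² / (4kTB)
4kTB = 4 × 1.38×10⁻²³ × 387 × 4.99×10⁶ = 1.07×10⁻¹³
R = (6.39×10⁻⁴)² / 1.07×10⁻¹³ = 3.83×10⁶ Ω = 3.83 MΩ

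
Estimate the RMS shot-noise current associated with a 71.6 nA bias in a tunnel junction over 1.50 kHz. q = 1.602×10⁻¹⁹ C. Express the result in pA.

I_n = √(2qI·B)
2qI·B = 2 × 1.602×10⁻¹⁹ × 7.16×10⁻⁸ × 1.50×10³ = 3.44×10⁻²³ A²
I_n = √(3.44×10⁻²³) = 5.87×10⁻¹² A = 5.87 pA

5.87 pA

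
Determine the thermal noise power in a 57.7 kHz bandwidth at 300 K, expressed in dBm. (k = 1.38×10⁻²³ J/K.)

P_n = kTB = 1.38×10⁻²³ × 300 × 5.77×10⁴ = 2.39×10⁻¹⁶ W
In dBm: 10 log₁₀(2.39×10⁻¹⁶ / 10⁻³) = −126.2 dBm

−126.2 dBm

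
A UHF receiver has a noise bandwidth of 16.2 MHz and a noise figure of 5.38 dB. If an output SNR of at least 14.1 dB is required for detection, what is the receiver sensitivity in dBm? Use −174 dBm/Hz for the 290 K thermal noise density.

−82.4 dBm

Sensitivity = −174 + 10 log₁₀(B) + NF + SNR_min
= −174 + 72.1 + 5.38 + 14.1
= −82.42 dBm → −82.4 dBm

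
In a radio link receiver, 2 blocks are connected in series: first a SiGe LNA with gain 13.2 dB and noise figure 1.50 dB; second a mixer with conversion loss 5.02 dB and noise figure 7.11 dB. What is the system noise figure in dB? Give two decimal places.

2.07 dB

Convert to linear (a loss of L dB is a gain of −L dB): F_i = 10^(NF_i/10), G_i = 10^(G_i,dB/10)
  Stage 1: F_1 = 10^(1.50/10) = 1.413, G_1 = 10^(13.2/10) = 20.89
  Stage 2: F_2 = 10^(7.11/10) = 5.140, G_2 = 10^(−5.02/10) = 0.3148
Friis cascade:
  F = 1.413 + (5.140 − 1)/20.89 = 1.611
NF = 10 log₁₀(1.611) = 2.07 dB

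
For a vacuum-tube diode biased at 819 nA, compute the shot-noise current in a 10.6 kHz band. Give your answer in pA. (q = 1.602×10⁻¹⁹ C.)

I_n = √(2qI·B)
2qI·B = 2 × 1.602×10⁻¹⁹ × 8.19×10⁻⁷ × 1.06×10⁴ = 2.78×10⁻²¹ A²
I_n = √(2.78×10⁻²¹) = 5.27×10⁻¹¹ A = 52.7 pA

52.7 pA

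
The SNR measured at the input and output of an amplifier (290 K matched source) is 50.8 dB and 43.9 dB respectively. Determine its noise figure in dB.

NF (dB) = SNR_in(dB) − SNR_out(dB) when the source is at T₀
NF = 50.8 − 43.9 = 6.9 dB

6.9 dB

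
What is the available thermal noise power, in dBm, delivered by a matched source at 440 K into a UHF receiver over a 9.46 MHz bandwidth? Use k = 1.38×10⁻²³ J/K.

−102.4 dBm

P_n = kTB = 1.38×10⁻²³ × 440 × 9.46×10⁶ = 5.74×10⁻¹⁴ W
In dBm: 10 log₁₀(5.74×10⁻¹⁴ / 10⁻³) = −102.4 dBm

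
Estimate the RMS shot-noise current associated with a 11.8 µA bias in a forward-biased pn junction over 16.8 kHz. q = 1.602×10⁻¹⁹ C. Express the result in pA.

252 pA

I_n = √(2qI·B)
2qI·B = 2 × 1.602×10⁻¹⁹ × 1.18×10⁻⁵ × 1.68×10⁴ = 6.35×10⁻²⁰ A²
I_n = √(6.35×10⁻²⁰) = 2.52×10⁻¹⁰ A = 252 pA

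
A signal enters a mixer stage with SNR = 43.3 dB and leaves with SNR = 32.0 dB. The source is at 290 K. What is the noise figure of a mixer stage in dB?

11.3 dB

NF (dB) = SNR_in(dB) − SNR_out(dB) when the source is at T₀
NF = 43.3 − 32.0 = 11.3 dB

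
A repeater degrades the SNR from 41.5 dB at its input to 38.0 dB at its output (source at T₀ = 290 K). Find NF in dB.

NF (dB) = SNR_in(dB) − SNR_out(dB) when the source is at T₀
NF = 41.5 − 38.0 = 3.5 dB

3.5 dB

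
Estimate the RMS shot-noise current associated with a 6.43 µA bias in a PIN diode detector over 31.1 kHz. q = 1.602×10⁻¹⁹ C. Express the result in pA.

253 pA

I_n = √(2qI·B)
2qI·B = 2 × 1.602×10⁻¹⁹ × 6.43×10⁻⁶ × 3.11×10⁴ = 6.41×10⁻²⁰ A²
I_n = √(6.41×10⁻²⁰) = 2.53×10⁻¹⁰ A = 253 pA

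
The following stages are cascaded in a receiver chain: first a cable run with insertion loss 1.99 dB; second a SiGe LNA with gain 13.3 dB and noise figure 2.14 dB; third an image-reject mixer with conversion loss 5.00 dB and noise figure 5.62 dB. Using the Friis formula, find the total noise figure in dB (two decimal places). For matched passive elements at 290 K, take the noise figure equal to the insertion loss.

Convert to linear (a loss of L dB is a gain of −L dB): F_i = 10^(NF_i/10), G_i = 10^(G_i,dB/10)
  Stage 1: F_1 = 10^(1.99/10) = 1.581, G_1 = 10^(−1.99/10) = 0.6324
  Stage 2: F_2 = 10^(2.14/10) = 1.637, G_2 = 10^(13.3/10) = 21.38
  Stage 3: F_3 = 10^(5.62/10) = 3.648, G_3 = 10^(−5.00/10) = 0.3162
Friis cascade:
  F = 1.581 + (1.637 − 1)/0.6324 + (3.648 − 1)/13.52 = 2.784
NF = 10 log₁₀(2.784) = 4.45 dB

4.45 dB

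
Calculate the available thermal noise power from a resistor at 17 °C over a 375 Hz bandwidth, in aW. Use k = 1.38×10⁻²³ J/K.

T = 17 °C + 273.15 = 290.15 K
P_n = kTB = 1.38×10⁻²³ × 290.15 × 3.75×10² = 1.50×10⁻¹⁸ W = 1.50 aW

1.50 aW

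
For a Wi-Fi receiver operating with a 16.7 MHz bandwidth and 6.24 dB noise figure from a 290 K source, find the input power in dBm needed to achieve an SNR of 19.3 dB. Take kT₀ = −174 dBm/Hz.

−76.2 dBm

Sensitivity = −174 + 10 log₁₀(B) + NF + SNR_min
= −174 + 72.23 + 6.24 + 19.3
= −76.23 dBm → −76.2 dBm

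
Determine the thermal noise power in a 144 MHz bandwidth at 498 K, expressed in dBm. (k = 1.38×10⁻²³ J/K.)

−90.0 dBm

P_n = kTB = 1.38×10⁻²³ × 498 × 1.44×10⁸ = 9.90×10⁻¹³ W
In dBm: 10 log₁₀(9.90×10⁻¹³ / 10⁻³) = −90.0 dBm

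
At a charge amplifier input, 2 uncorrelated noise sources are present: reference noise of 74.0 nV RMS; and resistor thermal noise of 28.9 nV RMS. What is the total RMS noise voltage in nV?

79.4 nV

Uncorrelated sources add in power (mean-square): V_tot = √(ΣV_i²)
V_tot = √[(7.40×10⁻⁸)² + (2.89×10⁻⁸)²] = 7.94×10⁻⁸ V = 79.4 nV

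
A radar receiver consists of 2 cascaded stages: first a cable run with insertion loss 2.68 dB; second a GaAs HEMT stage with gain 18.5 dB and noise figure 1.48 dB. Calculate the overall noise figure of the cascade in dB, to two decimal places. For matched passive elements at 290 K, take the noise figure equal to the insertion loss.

4.16 dB

Convert to linear (a loss of L dB is a gain of −L dB): F_i = 10^(NF_i/10), G_i = 10^(G_i,dB/10)
  Stage 1: F_1 = 10^(2.68/10) = 1.854, G_1 = 10^(−2.68/10) = 0.5395
  Stage 2: F_2 = 10^(1.48/10) = 1.406, G_2 = 10^(18.5/10) = 70.79
Friis cascade:
  F = 1.854 + (1.406 − 1)/0.5395 = 2.606
NF = 10 log₁₀(2.606) = 4.16 dB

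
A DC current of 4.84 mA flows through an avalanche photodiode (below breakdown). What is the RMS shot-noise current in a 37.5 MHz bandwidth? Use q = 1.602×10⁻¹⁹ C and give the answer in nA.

241 nA

I_n = √(2qI·B)
2qI·B = 2 × 1.602×10⁻¹⁹ × 4.84×10⁻³ × 3.75×10⁷ = 5.82×10⁻¹⁴ A²
I_n = √(5.82×10⁻¹⁴) = 2.41×10⁻⁷ A = 241 nA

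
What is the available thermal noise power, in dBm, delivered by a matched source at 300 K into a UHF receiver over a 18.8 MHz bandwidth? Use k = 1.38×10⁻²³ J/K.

−101.1 dBm

P_n = kTB = 1.38×10⁻²³ × 300 × 1.88×10⁷ = 7.78×10⁻¹⁴ W
In dBm: 10 log₁₀(7.78×10⁻¹⁴ / 10⁻³) = −101.1 dBm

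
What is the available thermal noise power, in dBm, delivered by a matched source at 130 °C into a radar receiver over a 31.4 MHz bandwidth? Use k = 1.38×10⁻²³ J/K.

−97.6 dBm

T = 130 °C + 273.15 = 403.15 K
P_n = kTB = 1.38×10⁻²³ × 403.15 × 3.14×10⁷ = 1.75×10⁻¹³ W
In dBm: 10 log₁₀(1.75×10⁻¹³ / 10⁻³) = −97.6 dBm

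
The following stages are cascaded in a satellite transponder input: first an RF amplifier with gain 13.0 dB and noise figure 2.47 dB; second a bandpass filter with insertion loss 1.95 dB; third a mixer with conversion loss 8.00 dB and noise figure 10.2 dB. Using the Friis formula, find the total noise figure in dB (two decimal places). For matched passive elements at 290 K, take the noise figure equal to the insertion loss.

Convert to linear (a loss of L dB is a gain of −L dB): F_i = 10^(NF_i/10), G_i = 10^(G_i,dB/10)
  Stage 1: F_1 = 10^(2.47/10) = 1.766, G_1 = 10^(13.0/10) = 19.95
  Stage 2: F_2 = 10^(1.95/10) = 1.567, G_2 = 10^(−1.95/10) = 0.6383
  Stage 3: F_3 = 10^(10.2/10) = 10.47, G_3 = 10^(−8.00/10) = 0.1585
Friis cascade:
  F = 1.766 + (1.567 − 1)/19.95 + (10.47 − 1)/12.74 = 2.538
NF = 10 log₁₀(2.538) = 4.05 dB

4.05 dB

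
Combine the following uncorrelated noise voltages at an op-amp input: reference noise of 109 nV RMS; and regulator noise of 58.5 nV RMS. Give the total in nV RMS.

124 nV

Uncorrelated sources add in power (mean-square): V_tot = √(ΣV_i²)
V_tot = √[(1.09×10⁻⁷)² + (5.85×10⁻⁸)²] = 1.24×10⁻⁷ V = 124 nV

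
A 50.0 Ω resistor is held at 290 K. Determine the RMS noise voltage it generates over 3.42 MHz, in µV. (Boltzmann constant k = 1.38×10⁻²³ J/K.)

V_n = √(4kTRB)
4kTRB = 4 × 1.38×10⁻²³ × 290 × 5.00×10¹ × 3.42×10⁶ = 2.74×10⁻¹² V²
V_n = √(2.74×10⁻¹²) = 1.65×10⁻⁶ V = 1.65 µV

1.65 µV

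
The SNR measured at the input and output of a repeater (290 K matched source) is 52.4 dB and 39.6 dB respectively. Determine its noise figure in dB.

12.8 dB

NF (dB) = SNR_in(dB) − SNR_out(dB) when the source is at T₀
NF = 52.4 − 39.6 = 12.8 dB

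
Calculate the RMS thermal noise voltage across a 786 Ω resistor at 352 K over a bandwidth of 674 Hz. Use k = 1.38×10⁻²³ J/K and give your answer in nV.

101 nV

V_n = √(4kTRB)
4kTRB = 4 × 1.38×10⁻²³ × 352 × 7.86×10² × 6.74×10² = 1.03×10⁻¹⁴ V²
V_n = √(1.03×10⁻¹⁴) = 1.01×10⁻⁷ V = 101 nV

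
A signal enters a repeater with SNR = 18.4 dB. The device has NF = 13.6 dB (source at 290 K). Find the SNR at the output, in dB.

4.8 dB

By definition F = SNR_in/SNR_out, so in dB: SNR_out = SNR_in − NF
SNR_out = 18.4 − 13.6 = 4.8 dB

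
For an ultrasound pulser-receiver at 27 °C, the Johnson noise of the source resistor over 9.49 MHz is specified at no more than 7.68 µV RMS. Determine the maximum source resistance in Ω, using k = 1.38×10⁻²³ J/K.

T = 27 °C + 273.15 = 300.15 K
Johnson–Nyquist: V_n = √(4kTRB) ⇒ R = V_n² / (4kTB)
4kTB = 4 × 1.38×10⁻²³ × 300.15 × 9.49×10⁶ = 1.57×10⁻¹³
R = (7.68×10⁻⁶)² / 1.57×10⁻¹³ = 3.75×10² Ω = 375 Ω

375 Ω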